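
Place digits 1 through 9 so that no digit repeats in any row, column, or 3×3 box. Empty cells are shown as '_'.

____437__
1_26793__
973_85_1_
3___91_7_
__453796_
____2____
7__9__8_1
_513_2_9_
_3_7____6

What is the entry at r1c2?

8

r3c4 = 2 (sole candidate).
r3c9 = 4 (sole candidate).
r7c3 = 6 (sole candidate).
r7c5 = 5 (sole candidate).
r7c6 = 4 (sole candidate).
r8c5 = 6 (sole candidate).
r8c7 = 4 (sole candidate).
r8c9 = 7 (sole candidate).
r9c5 = 1 (sole candidate).
r9c6 = 8 (sole candidate).
r1c4 = 1 (sole candidate).
r3c7 = 6 (sole candidate).
r6c6 = 6 (sole candidate).
r7c2 = 2 (sole candidate).
r7c8 = 3 (sole candidate).
r8c1 = 8 (sole candidate).
r9c1 = 4 (sole candidate).
r9c3 = 9 (sole candidate).
r5c1 = 2 (sole candidate).
r5c9 = 8 (sole candidate).
r6c1 = 5 (sole candidate).
r6c7 = 1 (sole candidate).
r6c8 = 4 (sole candidate).
r6c9 = 3 (sole candidate).
r1c1 = 6 (sole candidate).
r1c2 = 8: row 1 has {1,3,4,6,7}; col 2 has {2,3,5,7}; box has {1,2,3,6,7,9} → only 8 remains.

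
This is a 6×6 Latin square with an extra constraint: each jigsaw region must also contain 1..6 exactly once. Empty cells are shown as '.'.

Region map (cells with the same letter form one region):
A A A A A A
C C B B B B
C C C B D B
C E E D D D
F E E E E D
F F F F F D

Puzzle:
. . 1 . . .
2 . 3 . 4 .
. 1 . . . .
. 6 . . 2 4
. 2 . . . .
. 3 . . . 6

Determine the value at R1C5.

6

R2C2 = 5: row 2 has {2,3,4}; col 2 has {1,2,3,6}; region has {1,2} → only 5 remains.
R2C6 = 1: row 2 has {2,3,4,5}; col 6 has {4,6}; region has {3,4} → only 1 remains.
R4C1 = 3: row 4 has {2,4,6}; col 1 has {2}; region has {1,2,5} → only 3 remains.
R4C3 = 5: row 4 has {2,3,4,6}; col 3 has {1,3}; region has {2,6} → only 5 remains.
R4C4 = 1: row 4 has {2,3,4,5,6}; col 4 has {}; region has {2,4,6} → only 1 remains.
R5C3 = 4: row 5 has {2}; col 3 has {1,3,5}; region has {2,5,6} → only 4 remains.
R5C4 = 3: row 5 has {2,4}; col 4 has {1}; region has {2,4,5,6} → only 3 remains.
R5C5 = 1: row 5 has {2,3,4}; col 5 has {2,4}; region has {2,3,4,5,6} → only 1 remains.
R5C6 = 5: row 5 has {1,2,3,4}; col 6 has {1,4,6}; region has {1,2,4,6} → only 5 remains.
R6C3 = 2: row 6 has {3,6}; col 3 has {1,3,4,5}; region has {3} → only 2 remains.
R6C5 = 5: row 6 has {2,3,6}; col 5 has {1,2,4}; region has {2,3} → only 5 remains.
R1C2 = 4: row 1 has {1}; col 2 has {1,2,3,5,6}; region has {1} → only 4 remains.
R2C4 = 6: row 2 has {1,2,3,4,5}; col 4 has {1,3}; region has {1,3,4} → only 6 remains.
R3C3 = 6: row 3 has {1}; col 3 has {1,2,3,4,5}; region has {1,2,3,5} → only 6 remains.
R3C5 = 3: row 3 has {1,6}; col 5 has {1,2,4,5}; region has {1,2,4,5,6} → only 3 remains.
R3C6 = 2: row 3 has {1,3,6}; col 6 has {1,4,5,6}; region has {1,3,4,6} → only 2 remains.
R5C1 = 6: row 5 has {1,2,3,4,5}; col 1 has {2,3}; region has {2,3,5} → only 6 remains.
R6C4 = 4: row 6 has {2,3,5,6}; col 4 has {1,3,6}; region has {2,3,5,6} → only 4 remains.
R1C1 = 5: row 1 has {1,4}; col 1 has {2,3,6}; region has {1,4} → only 5 remains.
R1C4 = 2: row 1 has {1,4,5}; col 4 has {1,3,4,6}; region has {1,4,5} → only 2 remains.
R1C5 = 6: row 1 has {1,2,4,5}; col 5 has {1,2,3,4,5}; region has {1,2,4,5} → only 6 remains.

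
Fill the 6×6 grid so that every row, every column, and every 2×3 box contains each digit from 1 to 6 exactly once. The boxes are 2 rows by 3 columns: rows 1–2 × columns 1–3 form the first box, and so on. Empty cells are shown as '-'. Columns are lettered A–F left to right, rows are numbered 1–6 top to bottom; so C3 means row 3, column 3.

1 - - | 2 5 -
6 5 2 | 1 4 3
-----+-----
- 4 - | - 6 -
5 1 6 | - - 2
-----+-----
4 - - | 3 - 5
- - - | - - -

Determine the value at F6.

B1 = 3: row 1 has {1,2,5}; col 2 has {1,4,5}; box has {1,2,5,6} → only 3 remains.
C1 = 4: row 1 has {1,2,3,5}; col 3 has {2,6}; box has {1,2,3,5,6} → only 4 remains.
F1 = 6: row 1 has {1,2,3,4,5}; col 6 has {2,3,5}; box has {1,2,3,4,5} → only 6 remains.
C3 = 3: row 3 has {4,6}; col 3 has {2,4,6}; box has {1,4,5,6} → only 3 remains.
D3 = 5: row 3 has {3,4,6}; col 4 has {1,2,3}; box has {2,6} → only 5 remains.
F3 = 1: row 3 has {3,4,5,6}; col 6 has {2,3,5,6}; box has {2,5,6} → only 1 remains.
D4 = 4: row 4 has {1,2,5,6}; col 4 has {1,2,3,5}; box has {1,2,5,6} → only 4 remains.
E4 = 3: row 4 has {1,2,4,5,6}; col 5 has {4,5,6}; box has {1,2,4,5,6} → only 3 remains.
C5 = 1: row 5 has {3,4,5}; col 3 has {2,3,4,6}; box has {4} → only 1 remains.
E5 = 2: row 5 has {1,3,4,5}; col 5 has {3,4,5,6}; box has {3,5} → only 2 remains.
C6 = 5: row 6 has {}; col 3 has {1,2,3,4,6}; box has {1,4} → only 5 remains.
D6 = 6: row 6 has {5}; col 4 has {1,2,3,4,5}; box has {2,3,5} → only 6 remains.
E6 = 1: row 6 has {5,6}; col 5 has {2,3,4,5,6}; box has {2,3,5,6} → only 1 remains.
F6 = 4: row 6 has {1,5,6}; col 6 has {1,2,3,5,6}; box has {1,2,3,5,6} → only 4 remains.

4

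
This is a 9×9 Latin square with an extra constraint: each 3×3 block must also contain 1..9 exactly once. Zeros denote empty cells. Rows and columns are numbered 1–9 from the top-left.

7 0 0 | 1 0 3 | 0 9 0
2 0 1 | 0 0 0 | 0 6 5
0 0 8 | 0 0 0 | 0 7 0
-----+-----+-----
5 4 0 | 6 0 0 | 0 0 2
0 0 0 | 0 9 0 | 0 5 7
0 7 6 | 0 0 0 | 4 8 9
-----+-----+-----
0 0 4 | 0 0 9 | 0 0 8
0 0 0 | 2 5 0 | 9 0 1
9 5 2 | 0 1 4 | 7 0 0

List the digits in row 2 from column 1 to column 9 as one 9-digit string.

231947865

r1c2 = 6: row 1 has {1,3,7,9}; col 2 has {4,5,7}; box has {1,2,7,8} → only 6 remains.
r1c3 = 5: row 1 has {1,3,6,7,9}; col 3 has {1,2,4,6,8}; box has {1,2,6,7,8} → only 5 remains.
r1c9 = 4: row 1 has {1,3,5,6,7,9}; col 9 has {1,2,5,7,8,9}; box has {5,6,7,9} → only 4 remains.
r3c9 = 3: row 3 has {7,8}; col 9 has {1,2,4,5,7,8,9}; box has {4,5,6,7,9} → only 3 remains.
r5c3 = 3: row 5 has {5,7,9}; col 3 has {1,2,4,5,6,8}; box has {4,5,6,7} → only 3 remains.
r6c1 = 1: row 6 has {4,6,7,8,9}; col 1 has {2,5,7,9}; box has {3,4,5,6,7} → only 1 remains.
r8c3 = 7: row 8 has {1,2,5,9}; col 3 has {1,2,3,4,5,6,8}; box has {2,4,5,9} → only 7 remains.
r9c8 = 3: row 9 has {1,2,4,5,7,9}; col 8 has {5,6,7,8,9}; box has {1,7,8,9} → only 3 remains.
r9c9 = 6: row 9 has {1,2,3,4,5,7,9}; col 9 has {1,2,3,4,5,7,8,9}; box has {1,3,7,8,9} → only 6 remains.
r2c7 = 8: row 2 has {1,2,5,6}; col 7 has {4,7,9}; box has {3,4,5,6,7,9} → only 8 remains.
r3c1 = 4: row 3 has {3,7,8}; col 1 has {1,2,5,7,9}; box has {1,2,5,6,7,8} → only 4 remains.
r3c2 = 9: row 3 has {3,4,7,8}; col 2 has {4,5,6,7}; box has {1,2,4,5,6,7,8} → only 9 remains.
r3c4 = 5: row 3 has {3,4,7,8,9}; col 4 has {1,2,6}; box has {1,3} → only 5 remains.
r4c3 = 9: row 4 has {2,4,5,6}; col 3 has {1,2,3,4,5,6,7,8}; box has {1,3,4,5,6,7} → only 9 remains.
r4c8 = 1: row 4 has {2,4,5,6,9}; col 8 has {3,5,6,7,8,9}; box has {2,4,5,7,8,9} → only 1 remains.
r5c1 = 8: row 5 has {3,5,7,9}; col 1 has {1,2,4,5,7,9}; box has {1,3,4,5,6,7,9} → only 8 remains.
r5c2 = 2: row 5 has {3,5,7,8,9}; col 2 has {4,5,6,7,9}; box has {1,3,4,5,6,7,8,9} → only 2 remains.
r5c4 = 4: row 5 has {2,3,5,7,8,9}; col 4 has {1,2,5,6}; box has {6,9} → only 4 remains.
r5c6 = 1: row 5 has {2,3,4,5,7,8,9}; col 6 has {3,4,9}; box has {4,6,9} → only 1 remains.
r5c7 = 6: row 5 has {1,2,3,4,5,7,8,9}; col 7 has {4,7,8,9}; box has {1,2,4,5,7,8,9} → only 6 remains.
r6c4 = 3: row 6 has {1,4,6,7,8,9}; col 4 has {1,2,4,5,6}; box has {1,4,6,9} → only 3 remains.
r6c5 = 2: row 6 has {1,3,4,6,7,8,9}; col 5 has {1,5,9}; box has {1,3,4,6,9} → only 2 remains.
r6c6 = 5: row 6 has {1,2,3,4,6,7,8,9}; col 6 has {1,3,4,9}; box has {1,2,3,4,6,9} → only 5 remains.
r7c4 = 7: row 7 has {4,8,9}; col 4 has {1,2,3,4,5,6}; box has {1,2,4,5,9} → only 7 remains.
r7c8 = 2: row 7 has {4,7,8,9}; col 8 has {1,3,5,6,7,8,9}; box has {1,3,6,7,8,9} → only 2 remains.
r8c8 = 4: row 8 has {1,2,5,7,9}; col 8 has {1,2,3,5,6,7,8,9}; box has {1,2,3,6,7,8,9} → only 4 remains.
r9c4 = 8: row 9 has {1,2,3,4,5,6,7,9}; col 4 has {1,2,3,4,5,6,7}; box has {1,2,4,5,7,9} → only 8 remains.
r1c5 = 8: row 1 has {1,3,4,5,6,7,9}; col 5 has {1,2,5,9}; box has {1,3,5} → only 8 remains.
r1c7 = 2: row 1 has {1,3,4,5,6,7,8,9}; col 7 has {4,6,7,8,9}; box has {3,4,5,6,7,8,9} → only 2 remains.
r2c2 = 3: row 2 has {1,2,5,6,8}; col 2 has {2,4,5,6,7,9}; box has {1,2,4,5,6,7,8,9} → only 3 remains.
r2c4 = 9: row 2 has {1,2,3,5,6,8}; col 4 has {1,2,3,4,5,6,7,8}; box has {1,3,5,8} → only 9 remains.
r2c6 = 7: row 2 has {1,2,3,5,6,8,9}; col 6 has {1,3,4,5,9}; box has {1,3,5,8,9} → only 7 remains.
r3c5 = 6: row 3 has {3,4,5,7,8,9}; col 5 has {1,2,5,8,9}; box has {1,3,5,7,8,9} → only 6 remains.
r3c6 = 2: row 3 has {3,4,5,6,7,8,9}; col 6 has {1,3,4,5,7,9}; box has {1,3,5,6,7,8,9} → only 2 remains.
r3c7 = 1: row 3 has {2,3,4,5,6,7,8,9}; col 7 has {2,4,6,7,8,9}; box has {2,3,4,5,6,7,8,9} → only 1 remains.
r4c5 = 7: row 4 has {1,2,4,5,6,9}; col 5 has {1,2,5,6,8,9}; box has {1,2,3,4,5,6,9} → only 7 remains.
r4c6 = 8: row 4 has {1,2,4,5,6,7,9}; col 6 has {1,2,3,4,5,7,9}; box has {1,2,3,4,5,6,7,9} → only 8 remains.
r4c7 = 3: row 4 has {1,2,4,5,6,7,8,9}; col 7 has {1,2,4,6,7,8,9}; box has {1,2,4,5,6,7,8,9} → only 3 remains.
r7c2 = 1: row 7 has {2,4,7,8,9}; col 2 has {2,3,4,5,6,7,9}; box has {2,4,5,7,9} → only 1 remains.
r7c5 = 3: row 7 has {1,2,4,7,8,9}; col 5 has {1,2,5,6,7,8,9}; box has {1,2,4,5,7,8,9} → only 3 remains.
r7c7 = 5: row 7 has {1,2,3,4,7,8,9}; col 7 has {1,2,3,4,6,7,8,9}; box has {1,2,3,4,6,7,8,9} → only 5 remains.
r8c2 = 8: row 8 has {1,2,4,5,7,9}; col 2 has {1,2,3,4,5,6,7,9}; box has {1,2,4,5,7,9} → only 8 remains.
r8c6 = 6: row 8 has {1,2,4,5,7,8,9}; col 6 has {1,2,3,4,5,7,8,9}; box has {1,2,3,4,5,7,8,9} → only 6 remains.
r2c5 = 4: row 2 has {1,2,3,5,6,7,8,9}; col 5 has {1,2,3,5,6,7,8,9}; box has {1,2,3,5,6,7,8,9} → only 4 remains.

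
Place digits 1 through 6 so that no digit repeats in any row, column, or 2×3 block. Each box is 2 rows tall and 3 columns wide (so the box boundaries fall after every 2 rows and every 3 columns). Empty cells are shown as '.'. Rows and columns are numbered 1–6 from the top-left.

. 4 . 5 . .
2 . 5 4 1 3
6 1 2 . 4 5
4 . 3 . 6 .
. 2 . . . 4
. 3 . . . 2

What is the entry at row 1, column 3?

row 1, column 5 = 2 (sole candidate).
row 1, column 6 = 6 (sole candidate).
row 2, column 2 = 6 (sole candidate).
row 3, column 4 = 3 (sole candidate).
row 4, column 2 = 5 (sole candidate).
row 4, column 6 = 1 (sole candidate).
row 6, column 5 = 5 (sole candidate).
row 1, column 3 = 1: row 1 has {2,4,5,6}; col 3 has {2,3,5}; box has {2,4,5,6} → only 1 remains.

1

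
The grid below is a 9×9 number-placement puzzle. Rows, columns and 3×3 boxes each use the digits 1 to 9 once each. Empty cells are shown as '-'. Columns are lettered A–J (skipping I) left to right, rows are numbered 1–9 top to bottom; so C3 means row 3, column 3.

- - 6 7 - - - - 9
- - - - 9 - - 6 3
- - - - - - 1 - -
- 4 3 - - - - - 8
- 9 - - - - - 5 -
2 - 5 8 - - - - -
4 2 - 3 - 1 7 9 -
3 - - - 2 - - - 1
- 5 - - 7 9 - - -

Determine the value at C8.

9

C7 = 8: row 7 has {1,2,3,4,7,9}; col 3 has {3,5,6}; box has {2,3,4,5} → only 8 remains.
C9 = 1: row 9 has {5,7,9}; col 3 has {3,5,6,8}; box has {2,3,4,5,8} → only 1 remains.
C5 = 7: row 5 has {5,9}; col 3 has {1,3,5,6,8}; box has {2,3,4,5,9} → only 7 remains.
C8 = 9: row 8 has {1,2,3}; col 3 has {1,3,5,6,7,8}; box has {1,2,3,4,5,8} → only 9 remains.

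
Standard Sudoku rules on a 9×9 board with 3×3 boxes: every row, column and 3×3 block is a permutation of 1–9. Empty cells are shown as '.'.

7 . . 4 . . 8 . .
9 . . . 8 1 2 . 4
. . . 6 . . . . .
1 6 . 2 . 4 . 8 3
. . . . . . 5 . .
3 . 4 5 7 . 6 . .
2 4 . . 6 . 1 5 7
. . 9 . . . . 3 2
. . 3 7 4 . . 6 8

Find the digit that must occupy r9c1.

r2c4 = 3: row 2 has {1,2,4,8,9}; col 4 has {2,4,5,6,7}; box has {1,4,6,8} → only 3 remains.
r2c8 = 7: row 2 has {1,2,3,4,8,9}; col 8 has {3,5,6,8}; box has {2,4,8} → only 7 remains.
r4c5 = 9: row 4 has {1,2,3,4,6,8}; col 5 has {4,6,7,8}; box has {2,4,5,7} → only 9 remains.
r4c7 = 7: row 4 has {1,2,3,4,6,8,9}; col 7 has {1,2,5,6,8}; box has {3,5,6,8} → only 7 remains.
r5c1 = 8: row 5 has {5}; col 1 has {1,2,3,7,9}; box has {1,3,4,6} → only 8 remains.
r5c4 = 1: row 5 has {5,8}; col 4 has {2,3,4,5,6,7}; box has {2,4,5,7,9} → only 1 remains.
r5c5 = 3: row 5 has {1,5,8}; col 5 has {4,6,7,8,9}; box has {1,2,4,5,7,9} → only 3 remains.
r5c6 = 6: row 5 has {1,3,5,8}; col 6 has {1,4}; box has {1,2,3,4,5,7,9} → only 6 remains.
r5c9 = 9: row 5 has {1,3,5,6,8}; col 9 has {2,3,4,7,8}; box has {3,5,6,7,8} → only 9 remains.
r6c6 = 8: row 6 has {3,4,5,6,7}; col 6 has {1,4,6}; box has {1,2,3,4,5,6,7,9} → only 8 remains.
r6c9 = 1: row 6 has {3,4,5,6,7,8}; col 9 has {2,3,4,7,8,9}; box has {3,5,6,7,8,9} → only 1 remains.
r7c3 = 8: row 7 has {1,2,4,5,6,7}; col 3 has {3,4,9}; box has {2,3,4,9} → only 8 remains.
r7c4 = 9: row 7 has {1,2,4,5,6,7,8}; col 4 has {1,2,3,4,5,6,7}; box has {4,6,7} → only 9 remains.
r7c6 = 3: row 7 has {1,2,4,5,6,7,8,9}; col 6 has {1,4,6,8}; box has {4,6,7,9} → only 3 remains.
r8c4 = 8: row 8 has {2,3,9}; col 4 has {1,2,3,4,5,6,7,9}; box has {3,4,6,7,9} → only 8 remains.
r8c6 = 5: row 8 has {2,3,8,9}; col 6 has {1,3,4,6,8}; box has {3,4,6,7,8,9} → only 5 remains.
r8c7 = 4: row 8 has {2,3,5,8,9}; col 7 has {1,2,5,6,7,8}; box has {1,2,3,5,6,7,8} → only 4 remains.
r9c1 = 5: row 9 has {3,4,6,7,8}; col 1 has {1,2,3,7,8,9}; box has {2,3,4,8,9} → only 5 remains.

5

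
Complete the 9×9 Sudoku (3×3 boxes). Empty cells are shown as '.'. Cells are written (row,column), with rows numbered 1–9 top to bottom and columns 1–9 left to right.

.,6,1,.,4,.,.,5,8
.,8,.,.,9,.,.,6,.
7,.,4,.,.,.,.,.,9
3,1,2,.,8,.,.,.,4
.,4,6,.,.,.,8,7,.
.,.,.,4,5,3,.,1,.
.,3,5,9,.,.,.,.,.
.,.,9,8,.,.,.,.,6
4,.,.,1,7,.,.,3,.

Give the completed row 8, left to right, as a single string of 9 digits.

(2,3) = 3: row 2 has {6,8,9}; col 3 has {1,2,4,5,6,9}; box has {1,4,6,7,8} → only 3 remains.
(3,8) = 2: row 3 has {4,7,9}; col 8 has {1,3,5,6,7}; box has {5,6,8,9} → only 2 remains.
(4,8) = 9: row 4 has {1,2,3,4,8}; col 8 has {1,2,3,5,6,7}; box has {1,4,7,8} → only 9 remains.
(5,4) = 2: row 5 has {4,6,7,8}; col 4 has {1,4,8,9}; box has {3,4,5,8} → only 2 remains.
(5,5) = 1: row 5 has {2,4,6,7,8}; col 5 has {4,5,7,8,9}; box has {2,3,4,5,8} → only 1 remains.
(5,6) = 9: row 5 has {1,2,4,6,7,8}; col 6 has {3}; box has {1,2,3,4,5,8} → only 9 remains.
(6,9) = 2: row 6 has {1,3,4,5}; col 9 has {4,6,8,9}; box has {1,4,7,8,9} → only 2 remains.
(8,8) = 4: row 8 has {6,8,9}; col 8 has {1,2,3,5,6,7,9}; box has {3,6} → only 4 remains.
(9,2) = 2: row 9 has {1,3,4,7}; col 2 has {1,3,4,6,8}; box has {3,4,5,9} → only 2 remains.
(9,3) = 8: row 9 has {1,2,3,4,7}; col 3 has {1,2,3,4,5,6,9}; box has {2,3,4,5,9} → only 8 remains.
(9,9) = 5: row 9 has {1,2,3,4,7,8}; col 9 has {2,4,6,8,9}; box has {3,4,6} → only 5 remains.
(3,2) = 5: row 3 has {2,4,7,9}; col 2 has {1,2,3,4,6,8}; box has {1,3,4,6,7,8} → only 5 remains.
(5,1) = 5: row 5 has {1,2,4,6,7,8,9}; col 1 has {3,4,7}; box has {1,2,3,4,6} → only 5 remains.
(5,9) = 3: row 5 has {1,2,4,5,6,7,8,9}; col 9 has {2,4,5,6,8,9}; box has {1,2,4,7,8,9} → only 3 remains.
(6,3) = 7: row 6 has {1,2,3,4,5}; col 3 has {1,2,3,4,5,6,8,9}; box has {1,2,3,4,5,6} → only 7 remains.
(6,7) = 6: row 6 has {1,2,3,4,5,7}; col 7 has {8}; box has {1,2,3,4,7,8,9} → only 6 remains.
(7,8) = 8: row 7 has {3,5,9}; col 8 has {1,2,3,4,5,6,7,9}; box has {3,4,5,6} → only 8 remains.
(8,1) = 1: row 8 has {4,6,8,9}; col 1 has {3,4,5,7}; box has {2,3,4,5,8,9} → only 1 remains.
(8,2) = 7: row 8 has {1,4,6,8,9}; col 2 has {1,2,3,4,5,6,8}; box has {1,2,3,4,5,8,9} → only 7 remains.
(8,7) = 2: row 8 has {1,4,6,7,8,9}; col 7 has {6,8}; box has {3,4,5,6,8} → only 2 remains.
(9,6) = 6: row 9 has {1,2,3,4,5,7,8}; col 6 has {3,9}; box has {1,7,8,9} → only 6 remains.
(9,7) = 9: row 9 has {1,2,3,4,5,6,7,8}; col 7 has {2,6,8}; box has {2,3,4,5,6,8} → only 9 remains.
(2,1) = 2: row 2 has {3,6,8,9}; col 1 has {1,3,4,5,7}; box has {1,3,4,5,6,7,8} → only 2 remains.
(4,6) = 7: row 4 has {1,2,3,4,8,9}; col 6 has {3,6,9}; box has {1,2,3,4,5,8,9} → only 7 remains.
(4,7) = 5: row 4 has {1,2,3,4,7,8,9}; col 7 has {2,6,8,9}; box has {1,2,3,4,6,7,8,9} → only 5 remains.
(6,2) = 9: row 6 has {1,2,3,4,5,6,7}; col 2 has {1,2,3,4,5,6,7,8}; box has {1,2,3,4,5,6,7} → only 9 remains.
(7,1) = 6: row 7 has {3,5,8,9}; col 1 has {1,2,3,4,5,7}; box has {1,2,3,4,5,7,8,9} → only 6 remains.
(7,5) = 2: row 7 has {3,5,6,8,9}; col 5 has {1,4,5,7,8,9}; box has {1,6,7,8,9} → only 2 remains.
(7,6) = 4: row 7 has {2,3,5,6,8,9}; col 6 has {3,6,7,9}; box has {1,2,6,7,8,9} → only 4 remains.
(8,5) = 3: row 8 has {1,2,4,6,7,8,9}; col 5 has {1,2,4,5,7,8,9}; box has {1,2,4,6,7,8,9} → only 3 remains.
(8,6) = 5: row 8 has {1,2,3,4,6,7,8,9}; col 6 has {3,4,6,7,9}; box has {1,2,3,4,6,7,8,9} → only 5 remains.

179835246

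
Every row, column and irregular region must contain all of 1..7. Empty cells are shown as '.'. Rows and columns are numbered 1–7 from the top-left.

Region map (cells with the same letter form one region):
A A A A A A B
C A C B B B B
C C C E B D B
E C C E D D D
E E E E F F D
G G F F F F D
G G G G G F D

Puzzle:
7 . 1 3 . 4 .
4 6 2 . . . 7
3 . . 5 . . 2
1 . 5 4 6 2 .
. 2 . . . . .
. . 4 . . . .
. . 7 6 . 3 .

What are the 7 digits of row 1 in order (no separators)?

7513246

row 1, column 2 = 5: row 1 has {1,3,4,7}; col 2 has {2,6}; region has {1,3,4,6,7} → only 5 remains.
row 1, column 5 = 2: row 1 has {1,3,4,5,7}; col 5 has {6}; region has {1,3,4,5,6,7} → only 2 remains.
row 1, column 7 = 6: row 1 has {1,2,3,4,5,7}; col 7 has {2,7}; region has {2,7} → only 6 remains.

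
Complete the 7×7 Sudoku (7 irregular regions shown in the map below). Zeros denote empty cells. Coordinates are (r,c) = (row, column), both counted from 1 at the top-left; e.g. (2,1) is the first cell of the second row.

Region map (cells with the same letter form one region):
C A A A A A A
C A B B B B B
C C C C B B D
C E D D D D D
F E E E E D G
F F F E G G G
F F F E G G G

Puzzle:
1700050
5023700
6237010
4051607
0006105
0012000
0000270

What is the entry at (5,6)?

3

(1,4) = 4 (sole candidate).
(1,5) = 3 (sole candidate).
(3,7) = 4 (sole candidate).
(4,2) = 3 (sole candidate).
(4,6) = 2 (sole candidate).
(5,2) = 4 (sole candidate).
(5,3) = 7 (sole candidate).
(5,6) = 3: row 5 has {1,4,5,6,7}; col 6 has {1,2,5,7}; region has {1,2,4,5,6,7} → only 3 remains.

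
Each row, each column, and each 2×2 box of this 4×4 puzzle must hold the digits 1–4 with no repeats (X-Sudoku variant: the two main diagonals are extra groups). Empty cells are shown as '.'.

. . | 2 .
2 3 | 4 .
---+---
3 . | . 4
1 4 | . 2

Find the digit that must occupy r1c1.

r1c1 = 4: row 1 has {2}; col 1 has {1,2,3}; box has {2,3}; main diagonal has {2,3} → only 4 remains.

4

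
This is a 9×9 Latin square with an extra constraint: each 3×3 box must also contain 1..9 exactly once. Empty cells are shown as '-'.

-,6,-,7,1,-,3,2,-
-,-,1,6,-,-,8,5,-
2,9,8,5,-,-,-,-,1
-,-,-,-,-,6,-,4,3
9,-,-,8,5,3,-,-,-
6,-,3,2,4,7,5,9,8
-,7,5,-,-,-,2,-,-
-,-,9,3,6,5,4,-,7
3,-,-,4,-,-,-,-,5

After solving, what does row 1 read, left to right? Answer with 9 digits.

564718329

r1c3 = 4: row 1 has {1,2,3,6,7}; col 3 has {1,3,5,8,9}; box has {1,2,6,8,9} → only 4 remains.
r1c9 = 9: row 1 has {1,2,3,4,6,7}; col 9 has {1,3,5,7,8}; box has {1,2,3,5,8} → only 9 remains.
r2c1 = 7: row 2 has {1,5,6,8}; col 1 has {2,3,6,9}; box has {1,2,4,6,8,9} → only 7 remains.
r2c2 = 3: row 2 has {1,5,6,7,8}; col 2 has {6,7,9}; box has {1,2,4,6,7,8,9} → only 3 remains.
r2c9 = 4: row 2 has {1,3,5,6,7,8}; col 9 has {1,3,5,7,8,9}; box has {1,2,3,5,8,9} → only 4 remains.
r3c5 = 3: row 3 has {1,2,5,8,9}; col 5 has {1,4,5,6}; box has {1,5,6,7} → only 3 remains.
r3c6 = 4: row 3 has {1,2,3,5,8,9}; col 6 has {3,5,6,7}; box has {1,3,5,6,7} → only 4 remains.
r4c5 = 9: row 4 has {3,4,6}; col 5 has {1,3,4,5,6}; box has {2,3,4,5,6,7,8} → only 9 remains.
r6c2 = 1: row 6 has {2,3,4,5,6,7,8,9}; col 2 has {3,6,7,9}; box has {3,6,9} → only 1 remains.
r7c5 = 8: row 7 has {2,5,7}; col 5 has {1,3,4,5,6,9}; box has {3,4,5,6} → only 8 remains.
r7c9 = 6: row 7 has {2,5,7,8}; col 9 has {1,3,4,5,7,8,9}; box has {2,4,5,7} → only 6 remains.
r1c1 = 5: row 1 has {1,2,3,4,6,7,9}; col 1 has {2,3,6,7,9}; box has {1,2,3,4,6,7,8,9} → only 5 remains.
r1c6 = 8: row 1 has {1,2,3,4,5,6,7,9}; col 6 has {3,4,5,6,7}; box has {1,3,4,5,6,7} → only 8 remains.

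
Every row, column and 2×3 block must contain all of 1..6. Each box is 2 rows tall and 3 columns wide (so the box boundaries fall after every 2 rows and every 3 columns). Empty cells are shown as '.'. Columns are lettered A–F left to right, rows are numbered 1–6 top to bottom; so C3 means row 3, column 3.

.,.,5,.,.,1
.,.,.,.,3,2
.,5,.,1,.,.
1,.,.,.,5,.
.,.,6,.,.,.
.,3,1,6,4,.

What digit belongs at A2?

D1 = 4: row 1 has {1,5}; col 4 has {1,6}; box has {1,2,3} → only 4 remains.
E1 = 6: row 1 has {1,4,5}; col 5 has {3,4,5}; box has {1,2,3,4} → only 6 remains.
C2 = 4: row 2 has {2,3}; col 3 has {1,5,6}; box has {5} → only 4 remains.
D2 = 5: row 2 has {2,3,4}; col 4 has {1,4,6}; box has {1,2,3,4,6} → only 5 remains.
E3 = 2: row 3 has {1,5}; col 5 has {3,4,5,6}; box has {1,5} → only 2 remains.
D4 = 3: row 4 has {1,5}; col 4 has {1,4,5,6}; box has {1,2,5} → only 3 remains.
D5 = 2: row 5 has {6}; col 4 has {1,3,4,5,6}; box has {4,6} → only 2 remains.
E5 = 1: row 5 has {2,6}; col 5 has {2,3,4,5,6}; box has {2,4,6} → only 1 remains.
F6 = 5: row 6 has {1,3,4,6}; col 6 has {1,2}; box has {1,2,4,6} → only 5 remains.
B1 = 2: row 1 has {1,4,5,6}; col 2 has {3,5}; box has {4,5} → only 2 remains.
A2 = 6: row 2 has {2,3,4,5}; col 1 has {1}; box has {2,4,5} → only 6 remains.

6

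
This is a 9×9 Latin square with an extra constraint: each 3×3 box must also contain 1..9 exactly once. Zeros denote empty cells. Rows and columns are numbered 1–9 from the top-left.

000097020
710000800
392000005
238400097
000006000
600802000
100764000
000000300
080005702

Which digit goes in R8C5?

R2C6 = 3: row 2 has {1,7,8}; col 6 has {2,4,5,6,7}; box has {7,9} → only 3 remains.
R4C6 = 1: row 4 has {2,3,4,7,8,9}; col 6 has {2,3,4,5,6,7}; box has {2,4,6,8} → only 1 remains.
R3C6 = 8: row 3 has {2,3,5,9}; col 6 has {1,2,3,4,5,6,7}; box has {3,7,9} → only 8 remains.
R4C5 = 5: row 4 has {1,2,3,4,7,8,9}; col 5 has {6,9}; box has {1,2,4,6,8} → only 5 remains.
R4C7 = 6: row 4 has {1,2,3,4,5,7,8,9}; col 7 has {3,7,8}; box has {7,9} → only 6 remains.
R8C6 = 9: row 8 has {3}; col 6 has {1,2,3,4,5,6,7,8}; box has {4,5,6,7} → only 9 remains.
R1C9 = 3: in row 1, 3 can only go here (every other open cell in that row sees a 3).
R1C1 = 8: in row 1, 8 can only go here (every other open cell in that row sees an 8).
R2C9 = 9: in row 2, 9 can only go here (every other open cell in that row sees a 9).
R7C9 = 8: row 7 has {1,4,6,7}; col 9 has {2,3,5,7,9}; box has {2,3,7} → only 8 remains.
R7C8 = 5: row 7 has {1,4,6,7,8}; col 8 has {2,9}; box has {2,3,7,8} → only 5 remains.
R7C2 = 2: row 7 has {1,4,5,6,7,8}; col 2 has {1,3,8,9}; box has {1,8} → only 2 remains.
R7C7 = 9: row 7 has {1,2,4,5,6,7,8}; col 7 has {3,6,7,8}; box has {2,3,5,7,8} → only 9 remains.
R7C3 = 3: row 7 has {1,2,4,5,6,7,8,9}; col 3 has {2,8}; box has {1,2,8} → only 3 remains.
R3C8 = 7: in row 3, 7 can only go here (every other open cell in that row sees a 7).
R3C4 = 6: in row 3, 6 can only go here (every other open cell in that row sees a 6).
R5C7 = 2: in row 5, 2 can only go here (every other open cell in that row sees a 2).
R5C8 = 8: in row 5, 8 can only go here (every other open cell in that row sees an 8).
R6C3 = 9: in row 6, 9 can only go here (every other open cell in that row sees a 9).
R5C4 = 9: in row 5, 9 can only go here (every other open cell in that row sees a 9).
R5C5 = 3: in row 5, 3 can only go here (every other open cell in that row sees a 3).
R6C5 = 7: row 6 has {2,6,8,9}; col 5 has {3,5,6,9}; box has {1,2,3,4,5,6,8,9} → only 7 remains.
R9C5 = 1: row 9 has {2,5,7,8}; col 5 has {3,5,6,7,9}; box has {4,5,6,7,9} → only 1 remains.
R3C5 = 4: row 3 has {2,3,5,6,7,8,9}; col 5 has {1,3,5,6,7,9}; box has {3,6,7,8,9} → only 4 remains.
R3C7 = 1: row 3 has {2,3,4,5,6,7,8,9}; col 7 has {2,3,6,7,8,9}; box has {2,3,5,7,8,9} → only 1 remains.
R8C4 = 2: row 8 has {3,9}; col 4 has {4,6,7,8,9}; box has {1,4,5,6,7,9} → only 2 remains.
R8C5 = 8: row 8 has {2,3,9}; col 5 has {1,3,4,5,6,7,9}; box has {1,2,4,5,6,7,9} → only 8 remains.

8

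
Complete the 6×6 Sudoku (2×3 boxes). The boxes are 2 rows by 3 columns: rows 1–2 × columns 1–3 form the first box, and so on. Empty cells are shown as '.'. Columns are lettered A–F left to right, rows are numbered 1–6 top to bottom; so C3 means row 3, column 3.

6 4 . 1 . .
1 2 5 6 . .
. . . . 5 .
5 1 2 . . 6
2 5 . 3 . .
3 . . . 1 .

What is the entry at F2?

C1 = 3: row 1 has {1,4,6}; col 3 has {2,5}; box has {1,2,4,5,6} → only 3 remains.
E1 = 2: row 1 has {1,3,4,6}; col 5 has {1,5}; box has {1,6} → only 2 remains.
F1 = 5: row 1 has {1,2,3,4,6}; col 6 has {6}; box has {1,2,6} → only 5 remains.
A3 = 4: row 3 has {5}; col 1 has {1,2,3,5,6}; box has {1,2,5} → only 4 remains.
C3 = 6: row 3 has {4,5}; col 3 has {2,3,5}; box has {1,2,4,5} → only 6 remains.
D3 = 2: row 3 has {4,5,6}; col 4 has {1,3,6}; box has {5,6} → only 2 remains.
D4 = 4: row 4 has {1,2,5,6}; col 4 has {1,2,3,6}; box has {2,5,6} → only 4 remains.
E4 = 3: row 4 has {1,2,4,5,6}; col 5 has {1,2,5}; box has {2,4,5,6} → only 3 remains.
F5 = 4: row 5 has {2,3,5}; col 6 has {5,6}; box has {1,3} → only 4 remains.
B6 = 6: row 6 has {1,3}; col 2 has {1,2,4,5}; box has {2,3,5} → only 6 remains.
C6 = 4: row 6 has {1,3,6}; col 3 has {2,3,5,6}; box has {2,3,5,6} → only 4 remains.
D6 = 5: row 6 has {1,3,4,6}; col 4 has {1,2,3,4,6}; box has {1,3,4} → only 5 remains.
F6 = 2: row 6 has {1,3,4,5,6}; col 6 has {4,5,6}; box has {1,3,4,5} → only 2 remains.
E2 = 4: row 2 has {1,2,5,6}; col 5 has {1,2,3,5}; box has {1,2,5,6} → only 4 remains.
F2 = 3: row 2 has {1,2,4,5,6}; col 6 has {2,4,5,6}; box has {1,2,4,5,6} → only 3 remains.

3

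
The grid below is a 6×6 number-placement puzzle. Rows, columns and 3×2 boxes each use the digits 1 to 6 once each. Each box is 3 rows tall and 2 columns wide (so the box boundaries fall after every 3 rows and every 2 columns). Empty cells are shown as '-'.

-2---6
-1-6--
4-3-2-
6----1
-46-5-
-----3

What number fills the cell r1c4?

r3c6 = 5: row 3 has {2,3,4}; col 6 has {1,3,6}; box has {2,6} → only 5 remains.
r4c5 = 4: row 4 has {1,6}; col 5 has {2,5}; box has {1,3,5} → only 4 remains.
r5c6 = 2: row 5 has {4,5,6}; col 6 has {1,3,5,6}; box has {1,3,4,5} → only 2 remains.
r6c2 = 5: row 6 has {3}; col 2 has {1,2,4}; box has {4,6} → only 5 remains.
r6c5 = 6: row 6 has {3,5}; col 5 has {2,4,5}; box has {1,2,3,4,5} → only 6 remains.
r2c5 = 3: row 2 has {1,6}; col 5 has {2,4,5,6}; box has {2,5,6} → only 3 remains.
r2c6 = 4: row 2 has {1,3,6}; col 6 has {1,2,3,5,6}; box has {2,3,5,6} → only 4 remains.
r3c2 = 6: row 3 has {2,3,4,5}; col 2 has {1,2,4,5}; box has {1,2,4} → only 6 remains.
r3c4 = 1: row 3 has {2,3,4,5,6}; col 4 has {6}; box has {3,6} → only 1 remains.
r4c2 = 3: row 4 has {1,4,6}; col 2 has {1,2,4,5,6}; box has {4,5,6} → only 3 remains.
r5c1 = 1: row 5 has {2,4,5,6}; col 1 has {4,6}; box has {3,4,5,6} → only 1 remains.
r5c4 = 3: row 5 has {1,2,4,5,6}; col 4 has {1,6}; box has {6} → only 3 remains.
r6c1 = 2: row 6 has {3,5,6}; col 1 has {1,4,6}; box has {1,3,4,5,6} → only 2 remains.
r6c4 = 4: row 6 has {2,3,5,6}; col 4 has {1,3,6}; box has {3,6} → only 4 remains.
r1c4 = 5: row 1 has {2,6}; col 4 has {1,3,4,6}; box has {1,3,6} → only 5 remains.

5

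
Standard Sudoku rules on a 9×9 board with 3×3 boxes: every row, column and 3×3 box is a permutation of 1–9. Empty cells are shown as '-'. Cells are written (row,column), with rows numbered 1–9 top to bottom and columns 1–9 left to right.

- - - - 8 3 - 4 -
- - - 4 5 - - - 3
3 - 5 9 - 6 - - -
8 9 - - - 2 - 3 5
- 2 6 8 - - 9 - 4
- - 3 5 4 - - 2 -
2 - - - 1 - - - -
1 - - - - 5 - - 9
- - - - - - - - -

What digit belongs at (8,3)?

8

(6,1) = 7: row 6 has {2,3,4,5}; col 1 has {1,2,3,8}; box has {2,3,6,8,9} → only 7 remains.
(6,2) = 1: row 6 has {2,3,4,5,7}; col 2 has {2,9}; box has {2,3,6,7,8,9} → only 1 remains.
(6,6) = 9: row 6 has {1,2,3,4,5,7}; col 6 has {2,3,5,6}; box has {2,4,5,8} → only 9 remains.
(4,3) = 4: row 4 has {2,3,5,8,9}; col 3 has {3,5,6}; box has {1,2,3,6,7,8,9} → only 4 remains.
(5,1) = 5: row 5 has {2,4,6,8,9}; col 1 has {1,2,3,7,8}; box has {1,2,3,4,6,7,8,9} → only 5 remains.
(1,7) = 5: in row 1, 5 can only go here (every other open cell in that row sees a 5).
(3,2) = 4: in row 3, 4 can only go here (every other open cell in that row sees a 4).
(5,5) = 3: in row 5, 3 can only go here (every other open cell in that row sees a 3).
(7,3) = 9: in row 7, 9 can only go here (every other open cell in that row sees a 9).
(1,1) = 9: in row 1, 9 can only go here (every other open cell in that row sees a 9).
(2,1) = 6: row 2 has {3,4,5}; col 1 has {1,2,3,5,7,8,9}; box has {3,4,5,9} → only 6 remains.
(9,1) = 4: row 9 has {}; col 1 has {1,2,3,5,6,7,8,9}; box has {1,2,9} → only 4 remains.
(1,2) = 7: row 1 has {3,4,5,8,9}; col 2 has {1,2,4,9}; box has {3,4,5,6,9} → only 7 remains.
(2,2) = 8: row 2 has {3,4,5,6}; col 2 has {1,2,4,7,9}; box has {3,4,5,6,7,9} → only 8 remains.
(1,9) = 6: in row 1, 6 can only go here (every other open cell in that row sees a 6).
(6,9) = 8: row 6 has {1,2,3,4,5,7,9}; col 9 has {3,4,5,6,9}; box has {2,3,4,5,9} → only 8 remains.
(7,9) = 7: row 7 has {1,2,9}; col 9 has {3,4,5,6,8,9}; box has {9} → only 7 remains.
(6,7) = 6: row 6 has {1,2,3,4,5,7,8,9}; col 7 has {5,9}; box has {2,3,4,5,8,9} → only 6 remains.
(2,8) = 9: in row 2, 9 can only go here (every other open cell in that row sees a 9).
(8,7) = 4: in row 8, 4 can only go here (every other open cell in that row sees a 4).
(7,6) = 4: in row 7, 4 can only go here (every other open cell in that row sees a 4).
(9,5) = 9: in row 9, 9 can only go here (every other open cell in that row sees a 9).
(9,6) = 8: in column 6, 8 can only go here (every other open cell in that column sees an 8).
(9,3) = 7: row 9 has {4,8,9}; col 3 has {3,4,5,6,9}; box has {1,2,4,9} → only 7 remains.
(8,3) = 8: row 8 has {1,4,5,9}; col 3 has {3,4,5,6,7,9}; box has {1,2,4,7,9} → only 8 remains.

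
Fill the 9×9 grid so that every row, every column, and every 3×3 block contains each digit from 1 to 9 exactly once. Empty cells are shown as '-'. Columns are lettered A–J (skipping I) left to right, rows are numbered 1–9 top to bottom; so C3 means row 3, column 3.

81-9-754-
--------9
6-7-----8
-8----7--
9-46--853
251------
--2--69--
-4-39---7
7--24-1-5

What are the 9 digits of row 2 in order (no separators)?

C1 = 3 (sole candidate).
B2 = 2: row 2 has {9}; col 2 has {1,4,5,8}; box has {1,3,6,7,8} → only 2 remains.
C2 = 5: row 2 has {2,9}; col 3 has {1,2,3,4,7}; box has {1,2,3,6,7,8} → only 5 remains.
B3 = 9 (sole candidate).
A4 = 3 (sole candidate).
C4 = 6 (sole candidate).
B5 = 7 (sole candidate).
B7 = 3 (sole candidate).
H7 = 8 (sole candidate).
J7 = 4 (sole candidate).
C8 = 8 (sole candidate).
B9 = 6 (sole candidate).
C9 = 9 (sole candidate).
F9 = 8 (sole candidate).
H9 = 3 (sole candidate).
A2 = 4: row 2 has {2,5,9}; col 1 has {2,3,6,7,8,9}; box has {1,2,3,5,6,7,8,9} → only 4 remains.
J6 = 6 (sole candidate).
J1 = 2 (sole candidate).
G3 = 3 (sole candidate).
H3 = 1 (sole candidate).
J4 = 1 (sole candidate).
G6 = 4 (sole candidate).
H6 = 9 (sole candidate).
E1 = 6 (sole candidate).
G2 = 6: row 2 has {2,4,5,9}; col 7 has {1,3,4,5,7,8,9}; box has {1,2,3,4,5,8,9} → only 6 remains.
H2 = 7: row 2 has {2,4,5,6,9}; col 8 has {1,3,4,5,8,9}; box has {1,2,3,4,5,6,8,9} → only 7 remains.
H4 = 2 (sole candidate).
F6 = 3 (sole candidate).
G8 = 2 (sole candidate).
H8 = 6 (sole candidate).
F2 = 1: row 2 has {2,4,5,6,7,9}; col 6 has {3,6,7,8}; box has {6,7,9} → only 1 remains.
E4 = 5 (sole candidate).
F5 = 2 (sole candidate).
F8 = 5 (sole candidate).
D2 = 8: row 2 has {1,2,4,5,6,7,9}; col 4 has {2,3,6,9}; box has {1,6,7,9} → only 8 remains.
E2 = 3: row 2 has {1,2,4,5,6,7,8,9}; col 5 has {4,5,6,9}; box has {1,6,7,8,9} → only 3 remains.

425831679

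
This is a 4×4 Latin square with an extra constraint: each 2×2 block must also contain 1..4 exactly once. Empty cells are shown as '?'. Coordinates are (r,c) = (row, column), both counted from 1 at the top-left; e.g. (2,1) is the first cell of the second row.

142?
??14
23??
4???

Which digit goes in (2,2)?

(1,4) = 3 (sole candidate).
(2,1) = 3 (sole candidate).
(2,2) = 2: row 2 has {1,3,4}; col 2 has {3,4}; box has {1,3,4} → only 2 remains.

2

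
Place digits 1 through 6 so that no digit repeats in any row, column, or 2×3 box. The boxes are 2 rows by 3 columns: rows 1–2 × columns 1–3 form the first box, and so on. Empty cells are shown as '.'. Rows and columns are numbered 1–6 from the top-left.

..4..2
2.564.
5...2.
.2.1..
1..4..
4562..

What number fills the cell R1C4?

5

R3C4 = 3 (sole candidate).
R4C3 = 3 (sole candidate).
R5C2 = 3 (sole candidate).
R5C3 = 2 (sole candidate).
R1C4 = 5: row 1 has {2,4}; col 4 has {1,2,3,4,6}; box has {2,4,6} → only 5 remains.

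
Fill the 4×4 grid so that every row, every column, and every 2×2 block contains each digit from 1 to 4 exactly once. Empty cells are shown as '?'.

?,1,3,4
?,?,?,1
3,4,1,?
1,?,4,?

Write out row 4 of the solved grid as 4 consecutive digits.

R1C1 = 2: row 1 has {1,3,4}; col 1 has {1,3}; box has {1} → only 2 remains.
R2C1 = 4: row 2 has {1}; col 1 has {1,2,3}; box has {1,2} → only 4 remains.
R2C2 = 3: row 2 has {1,4}; col 2 has {1,4}; box has {1,2,4} → only 3 remains.
R2C3 = 2: row 2 has {1,3,4}; col 3 has {1,3,4}; box has {1,3,4} → only 2 remains.
R3C4 = 2: row 3 has {1,3,4}; col 4 has {1,4}; box has {1,4} → only 2 remains.
R4C2 = 2: row 4 has {1,4}; col 2 has {1,3,4}; box has {1,3,4} → only 2 remains.
R4C4 = 3: row 4 has {1,2,4}; col 4 has {1,2,4}; box has {1,2,4} → only 3 remains.

1243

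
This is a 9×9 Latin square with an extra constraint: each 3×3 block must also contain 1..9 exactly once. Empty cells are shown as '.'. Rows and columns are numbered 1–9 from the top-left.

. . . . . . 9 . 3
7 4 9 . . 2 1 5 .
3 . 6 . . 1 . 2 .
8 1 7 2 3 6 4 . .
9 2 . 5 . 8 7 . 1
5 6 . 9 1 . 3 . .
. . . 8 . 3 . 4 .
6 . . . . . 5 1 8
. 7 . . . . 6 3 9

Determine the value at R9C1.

4

R2C9 = 6: row 2 has {1,2,4,5,7,9}; col 9 has {1,3,8,9}; box has {1,2,3,5,9} → only 6 remains.
R3C7 = 8: row 3 has {1,2,3,6}; col 7 has {1,3,4,5,6,7,9}; box has {1,2,3,5,6,9} → only 8 remains.
R4C8 = 9: row 4 has {1,2,3,4,6,7,8}; col 8 has {1,2,3,4,5}; box has {1,3,4,7} → only 9 remains.
R4C9 = 5: row 4 has {1,2,3,4,6,7,8,9}; col 9 has {1,3,6,8,9}; box has {1,3,4,7,9} → only 5 remains.
R5C5 = 4: row 5 has {1,2,5,7,8,9}; col 5 has {1,3}; box has {1,2,3,5,6,8,9} → only 4 remains.
R5C8 = 6: row 5 has {1,2,4,5,7,8,9}; col 8 has {1,2,3,4,5,9}; box has {1,3,4,5,7,9} → only 6 remains.
R6C3 = 4: row 6 has {1,3,5,6,9}; col 3 has {6,7,9}; box has {1,2,5,6,7,8,9} → only 4 remains.
R6C6 = 7: row 6 has {1,3,4,5,6,9}; col 6 has {1,2,3,6,8}; box has {1,2,3,4,5,6,8,9} → only 7 remains.
R6C8 = 8: row 6 has {1,3,4,5,6,7,9}; col 8 has {1,2,3,4,5,6,9}; box has {1,3,4,5,6,7,9} → only 8 remains.
R6C9 = 2: row 6 has {1,3,4,5,6,7,8,9}; col 9 has {1,3,5,6,8,9}; box has {1,3,4,5,6,7,8,9} → only 2 remains.
R7C7 = 2: row 7 has {3,4,8}; col 7 has {1,3,4,5,6,7,8,9}; box has {1,3,4,5,6,8,9} → only 2 remains.
R7C9 = 7: row 7 has {2,3,4,8}; col 9 has {1,2,3,5,6,8,9}; box has {1,2,3,4,5,6,8,9} → only 7 remains.
R1C8 = 7: row 1 has {3,9}; col 8 has {1,2,3,4,5,6,8,9}; box has {1,2,3,5,6,8,9} → only 7 remains.
R2C4 = 3: row 2 has {1,2,4,5,6,7,9}; col 4 has {2,5,8,9}; box has {1,2} → only 3 remains.
R2C5 = 8: row 2 has {1,2,3,4,5,6,7,9}; col 5 has {1,3,4}; box has {1,2,3} → only 8 remains.
R3C2 = 5: row 3 has {1,2,3,6,8}; col 2 has {1,2,4,6,7}; box has {3,4,6,7,9} → only 5 remains.
R3C9 = 4: row 3 has {1,2,3,5,6,8}; col 9 has {1,2,3,5,6,7,8,9}; box has {1,2,3,5,6,7,8,9} → only 4 remains.
R5C3 = 3: row 5 has {1,2,4,5,6,7,8,9}; col 3 has {4,6,7,9}; box has {1,2,4,5,6,7,8,9} → only 3 remains.
R7C1 = 1: row 7 has {2,3,4,7,8}; col 1 has {3,5,6,7,8,9}; box has {6,7} → only 1 remains.
R7C2 = 9: row 7 has {1,2,3,4,7,8}; col 2 has {1,2,4,5,6,7}; box has {1,6,7} → only 9 remains.
R7C3 = 5: row 7 has {1,2,3,4,7,8,9}; col 3 has {3,4,6,7,9}; box has {1,6,7,9} → only 5 remains.
R7C5 = 6: row 7 has {1,2,3,4,5,7,8,9}; col 5 has {1,3,4,8}; box has {3,8} → only 6 remains.
R8C2 = 3: row 8 has {1,5,6,8}; col 2 has {1,2,4,5,6,7,9}; box has {1,5,6,7,9} → only 3 remains.
R8C3 = 2: row 8 has {1,3,5,6,8}; col 3 has {3,4,5,6,7,9}; box has {1,3,5,6,7,9} → only 2 remains.
R9C1 = 4: row 9 has {3,6,7,9}; col 1 has {1,3,5,6,7,8,9}; box has {1,2,3,5,6,7,9} → only 4 remains.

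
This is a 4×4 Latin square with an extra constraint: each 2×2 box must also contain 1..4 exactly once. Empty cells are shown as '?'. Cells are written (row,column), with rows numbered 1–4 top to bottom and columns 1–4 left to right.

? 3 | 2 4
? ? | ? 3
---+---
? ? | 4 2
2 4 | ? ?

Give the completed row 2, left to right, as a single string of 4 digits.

(1,1) = 1: row 1 has {2,3,4}; col 1 has {2}; box has {3} → only 1 remains.
(2,1) = 4: row 2 has {3}; col 1 has {1,2}; box has {1,3} → only 4 remains.
(2,2) = 2: row 2 has {3,4}; col 2 has {3,4}; box has {1,3,4} → only 2 remains.
(2,3) = 1: row 2 has {2,3,4}; col 3 has {2,4}; box has {2,3,4} → only 1 remains.

4213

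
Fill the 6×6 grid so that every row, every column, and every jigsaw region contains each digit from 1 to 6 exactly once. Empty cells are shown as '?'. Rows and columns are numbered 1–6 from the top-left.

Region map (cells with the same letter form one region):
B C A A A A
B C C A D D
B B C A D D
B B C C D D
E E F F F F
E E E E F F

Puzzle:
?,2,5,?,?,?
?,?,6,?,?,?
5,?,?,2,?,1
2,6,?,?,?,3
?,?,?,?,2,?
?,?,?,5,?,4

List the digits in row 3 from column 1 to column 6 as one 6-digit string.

r1c6 = 6 (sole candidate).
r5c6 = 5 (sole candidate).
r2c6 = 2 (sole candidate).
r3c5 = 6: in row 3, 6 can only go here (every other open cell in that row sees a 6).
r4c5 = 5 (hidden single in row 4).
r2c5 = 4 (sole candidate).
r2c2 = 5 (hidden single in row 2).
r6c3 = 2 (hidden single in row 6).
r6c1 = 6 (hidden single in row 6).
r5c4 = 6 (hidden single in row 5).
r1c4 = 4 (hidden single in region A).
r4c4 = 1 (sole candidate).
r2c4 = 3 (sole candidate).
r4c3 = 4 (sole candidate).
r1c5 = 1 (sole candidate).
r2c1 = 1 (sole candidate).
r3c3 = 3: row 3 has {1,2,5,6}; col 3 has {2,4,5,6}; region has {1,2,4,5,6} → only 3 remains.
r5c3 = 1 (sole candidate).
r6c5 = 3 (sole candidate).
r1c1 = 3 (sole candidate).
r3c2 = 4: row 3 has {1,2,3,5,6}; col 2 has {2,5,6}; region has {1,2,3,5,6} → only 4 remains.

543261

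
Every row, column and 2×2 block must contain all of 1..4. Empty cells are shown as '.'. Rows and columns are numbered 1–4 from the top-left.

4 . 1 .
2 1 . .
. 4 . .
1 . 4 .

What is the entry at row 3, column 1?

3

row 1, column 2 = 3 (sole candidate).
row 1, column 4 = 2 (sole candidate).
row 2, column 3 = 3 (sole candidate).
row 2, column 4 = 4 (sole candidate).
row 3, column 1 = 3: row 3 has {4}; col 1 has {1,2,4}; box has {1,4} → only 3 remains.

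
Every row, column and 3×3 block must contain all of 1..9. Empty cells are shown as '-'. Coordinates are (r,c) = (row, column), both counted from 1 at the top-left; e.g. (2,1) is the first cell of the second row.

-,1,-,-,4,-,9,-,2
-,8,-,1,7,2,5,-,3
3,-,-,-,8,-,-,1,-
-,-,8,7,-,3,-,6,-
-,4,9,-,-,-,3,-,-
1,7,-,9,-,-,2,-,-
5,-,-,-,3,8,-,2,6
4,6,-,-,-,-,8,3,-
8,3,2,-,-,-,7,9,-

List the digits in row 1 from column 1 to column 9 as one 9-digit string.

(2,8) = 4: row 2 has {1,2,3,5,7,8}; col 8 has {1,2,3,6,9}; box has {1,2,3,5,9} → only 4 remains.
(3,7) = 6: row 3 has {1,3,8}; col 7 has {2,3,5,7,8,9}; box has {1,2,3,4,5,9} → only 6 remains.
(3,9) = 7: row 3 has {1,3,6,8}; col 9 has {2,3,6}; box has {1,2,3,4,5,6,9} → only 7 remains.
(4,1) = 2: row 4 has {3,6,7,8}; col 1 has {1,3,4,5,8}; box has {1,4,7,8,9} → only 2 remains.
(4,2) = 5: row 4 has {2,3,6,7,8}; col 2 has {1,3,4,6,7,8}; box has {1,2,4,7,8,9} → only 5 remains.
(4,5) = 1: row 4 has {2,3,5,6,7,8}; col 5 has {3,4,7,8}; box has {3,7,9} → only 1 remains.
(4,7) = 4: row 4 has {1,2,3,5,6,7,8}; col 7 has {2,3,5,6,7,8,9}; box has {2,3,6} → only 4 remains.
(4,9) = 9: row 4 has {1,2,3,4,5,6,7,8}; col 9 has {2,3,6,7}; box has {2,3,4,6} → only 9 remains.
(5,1) = 6: row 5 has {3,4,9}; col 1 has {1,2,3,4,5,8}; box has {1,2,4,5,7,8,9} → only 6 remains.
(5,6) = 5: row 5 has {3,4,6,9}; col 6 has {2,3,8}; box has {1,3,7,9} → only 5 remains.
(6,3) = 3: row 6 has {1,2,7,9}; col 3 has {2,8,9}; box has {1,2,4,5,6,7,8,9} → only 3 remains.
(6,5) = 6: row 6 has {1,2,3,7,9}; col 5 has {1,3,4,7,8}; box has {1,3,5,7,9} → only 6 remains.
(6,6) = 4: row 6 has {1,2,3,6,7,9}; col 6 has {2,3,5,8}; box has {1,3,5,6,7,9} → only 4 remains.
(7,2) = 9: row 7 has {2,3,5,6,8}; col 2 has {1,3,4,5,6,7,8}; box has {2,3,4,5,6,8} → only 9 remains.
(7,4) = 4: row 7 has {2,3,5,6,8,9}; col 4 has {1,7,9}; box has {3,8} → only 4 remains.
(7,7) = 1: row 7 has {2,3,4,5,6,8,9}; col 7 has {2,3,4,5,6,7,8,9}; box has {2,3,6,7,8,9} → only 1 remains.
(8,9) = 5: row 8 has {3,4,6,8}; col 9 has {2,3,6,7,9}; box has {1,2,3,6,7,8,9} → only 5 remains.
(9,5) = 5: row 9 has {2,3,7,8,9}; col 5 has {1,3,4,6,7,8}; box has {3,4,8} → only 5 remains.
(9,9) = 4: row 9 has {2,3,5,7,8,9}; col 9 has {2,3,5,6,7,9}; box has {1,2,3,5,6,7,8,9} → only 4 remains.
(1,1) = 7: row 1 has {1,2,4,9}; col 1 has {1,2,3,4,5,6,8}; box has {1,3,8} → only 7 remains.
(1,6) = 6: row 1 has {1,2,4,7,9}; col 6 has {2,3,4,5,8}; box has {1,2,4,7,8} → only 6 remains.
(1,8) = 8: row 1 has {1,2,4,6,7,9}; col 8 has {1,2,3,4,6,9}; box has {1,2,3,4,5,6,7,9} → only 8 remains.
(2,1) = 9: row 2 has {1,2,3,4,5,7,8}; col 1 has {1,2,3,4,5,6,7,8}; box has {1,3,7,8} → only 9 remains.
(2,3) = 6: row 2 has {1,2,3,4,5,7,8,9}; col 3 has {2,3,8,9}; box has {1,3,7,8,9} → only 6 remains.
(3,2) = 2: row 3 has {1,3,6,7,8}; col 2 has {1,3,4,5,6,7,8,9}; box has {1,3,6,7,8,9} → only 2 remains.
(3,4) = 5: row 3 has {1,2,3,6,7,8}; col 4 has {1,4,7,9}; box has {1,2,4,6,7,8} → only 5 remains.
(3,6) = 9: row 3 has {1,2,3,5,6,7,8}; col 6 has {2,3,4,5,6,8}; box has {1,2,4,5,6,7,8} → only 9 remains.
(5,5) = 2: row 5 has {3,4,5,6,9}; col 5 has {1,3,4,5,6,7,8}; box has {1,3,4,5,6,7,9} → only 2 remains.
(5,8) = 7: row 5 has {2,3,4,5,6,9}; col 8 has {1,2,3,4,6,8,9}; box has {2,3,4,6,9} → only 7 remains.
(6,8) = 5: row 6 has {1,2,3,4,6,7,9}; col 8 has {1,2,3,4,6,7,8,9}; box has {2,3,4,6,7,9} → only 5 remains.
(6,9) = 8: row 6 has {1,2,3,4,5,6,7,9}; col 9 has {2,3,4,5,6,7,9}; box has {2,3,4,5,6,7,9} → only 8 remains.
(7,3) = 7: row 7 has {1,2,3,4,5,6,8,9}; col 3 has {2,3,6,8,9}; box has {2,3,4,5,6,8,9} → only 7 remains.
(8,3) = 1: row 8 has {3,4,5,6,8}; col 3 has {2,3,6,7,8,9}; box has {2,3,4,5,6,7,8,9} → only 1 remains.
(8,4) = 2: row 8 has {1,3,4,5,6,8}; col 4 has {1,4,5,7,9}; box has {3,4,5,8} → only 2 remains.
(8,5) = 9: row 8 has {1,2,3,4,5,6,8}; col 5 has {1,2,3,4,5,6,7,8}; box has {2,3,4,5,8} → only 9 remains.
(8,6) = 7: row 8 has {1,2,3,4,5,6,8,9}; col 6 has {2,3,4,5,6,8,9}; box has {2,3,4,5,8,9} → only 7 remains.
(9,4) = 6: row 9 has {2,3,4,5,7,8,9}; col 4 has {1,2,4,5,7,9}; box has {2,3,4,5,7,8,9} → only 6 remains.
(9,6) = 1: row 9 has {2,3,4,5,6,7,8,9}; col 6 has {2,3,4,5,6,7,8,9}; box has {2,3,4,5,6,7,8,9} → only 1 remains.
(1,3) = 5: row 1 has {1,2,4,6,7,8,9}; col 3 has {1,2,3,6,7,8,9}; box has {1,2,3,6,7,8,9} → only 5 remains.
(1,4) = 3: row 1 has {1,2,4,5,6,7,8,9}; col 4 has {1,2,4,5,6,7,9}; box has {1,2,4,5,6,7,8,9} → only 3 remains.

715346982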